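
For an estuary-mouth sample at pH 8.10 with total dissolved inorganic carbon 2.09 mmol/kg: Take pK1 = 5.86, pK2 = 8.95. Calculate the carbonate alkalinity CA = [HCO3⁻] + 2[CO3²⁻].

CA = 2.34 mmol/kg

CA = [HCO3⁻] + 2[CO3²⁻] = (α₁ + 2α₂)·DIC
At pH 8.10: [H⁺]/K1 = 10^-2.24 = 0.0057544, K2/[H⁺] = 10^-0.85 = 0.14125
α₁ = 1/(1 + 0.0057544 + 0.14125) = 1/1.1470 = 0.8718; α₂ = α₁·K2/[H⁺] = 0.1231
α₁ + 2α₂ = 1.1181
CA = 1.1181 × 2.09 = 2.34 mmol/kg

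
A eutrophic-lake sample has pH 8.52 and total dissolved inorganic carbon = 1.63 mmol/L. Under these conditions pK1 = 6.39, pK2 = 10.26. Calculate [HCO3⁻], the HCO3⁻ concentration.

α₁ = 1 / (1 + [H⁺]/K1 + K2/[H⁺]) = 1 / (1 + 10^-2.13 + 10^-1.74)
   = 1 / (1 + 0.0074131 + 0.018197) = 1/1.0256 = 0.9750
[HCO3⁻] = α₁ × DIC = 0.9750 × 1.63 = 1.59 mmol/L

[HCO3⁻] = 1.59 mmol/L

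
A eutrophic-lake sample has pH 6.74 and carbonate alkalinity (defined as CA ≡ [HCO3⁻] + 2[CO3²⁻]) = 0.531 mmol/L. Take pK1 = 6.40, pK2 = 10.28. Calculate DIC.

CA = [HCO3⁻] + 2[CO3²⁻] = (α₁ + 2α₂)·DIC
At pH 6.74: [H⁺]/K1 = 10^-0.34 = 0.45709, K2/[H⁺] = 10^-3.54 = 0.00028840
α₁ = 1/(1 + 0.45709 + 0.00028840) = 1/1.4574 = 0.6862; α₂ = α₁·K2/[H⁺] = 0.0001979
α₁ + 2α₂ = 0.6866
DIC = CA / (α₁ + 2α₂) = 0.531 / 0.6866 = 0.773 mmol/L

DIC = 0.773 mmol/L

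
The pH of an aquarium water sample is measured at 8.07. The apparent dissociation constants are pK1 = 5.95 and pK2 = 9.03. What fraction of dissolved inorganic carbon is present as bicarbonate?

α₁ = 0.895

α₁ = 1 / (1 + [H⁺]/K1 + K2/[H⁺]) = 1 / (1 + 10^-2.12 + 10^-0.96)
   = 1 / (1 + 0.0075858 + 0.10965) = 1/1.1172 = 0.8951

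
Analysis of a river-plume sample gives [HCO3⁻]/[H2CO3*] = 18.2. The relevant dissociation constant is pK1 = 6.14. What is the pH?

pH = 7.40

From K1 = [H⁺][HCO3⁻]/[H2CO3*]:  pH = pK1 + log₁₀([HCO3⁻]/[H2CO3*])
log₁₀(18.2) = +1.260
pH = 6.14 + (+1.260) = 7.40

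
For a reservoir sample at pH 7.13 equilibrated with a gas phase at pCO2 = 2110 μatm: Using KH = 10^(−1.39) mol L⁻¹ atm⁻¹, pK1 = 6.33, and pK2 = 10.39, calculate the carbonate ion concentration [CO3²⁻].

[CO3²⁻] = 0.298 μmol/L

[CO2*] = KH · pCO2 = 10^(−1.39) × 2110×10^-6 = 8.596×10^-5 mol/L
α₀ = 1/(1 + K1/[H⁺] + K1K2/[H⁺]²) = 1/(1 + 10^+0.80 + 10^-2.46) = 0.1367
DIC = [CO2*]/α₀ = 8.596×10^-5 / 0.1367 = 0.6286 mmol/L
[CO3²⁻] = α₂·DIC; α₂ = 0.0004741, so [CO3²⁻] = 0.0004741 × 0.6286 = 0.000298 mmol/L = 0.298 μmol/L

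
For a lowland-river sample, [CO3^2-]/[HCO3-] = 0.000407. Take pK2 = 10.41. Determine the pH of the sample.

From K2 = [H⁺][CO3^2-]/[HCO3-]:  pH = pK2 + log₁₀([CO3^2-]/[HCO3-])
log₁₀(0.000407) = -3.390
pH = 10.41 + (-3.390) = 7.02

pH = 7.02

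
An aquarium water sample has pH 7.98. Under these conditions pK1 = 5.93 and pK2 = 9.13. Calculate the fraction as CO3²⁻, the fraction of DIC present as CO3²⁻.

α₂ = 1 / (1 + [H⁺]/K2 + [H⁺]²/(K1K2)) = 1 / (1 + 10^+1.15 + 10^-0.90)
   = 1 / (1 + 14.125 + 0.12589) = 1/15.251 = 0.06557

α₂ = 0.0656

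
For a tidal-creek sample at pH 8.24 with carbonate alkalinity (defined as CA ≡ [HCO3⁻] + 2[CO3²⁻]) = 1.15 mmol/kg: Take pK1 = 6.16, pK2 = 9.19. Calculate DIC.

DIC = 1.05 mmol/kg

CA = [HCO3⁻] + 2[CO3²⁻] = (α₁ + 2α₂)·DIC
At pH 8.24: [H⁺]/K1 = 10^-2.08 = 0.0083176, K2/[H⁺] = 10^-0.95 = 0.11220
α₁ = 1/(1 + 0.0083176 + 0.11220) = 1/1.1205 = 0.8924; α₂ = α₁·K2/[H⁺] = 0.1001
α₁ + 2α₂ = 1.0927
DIC = CA / (α₁ + 2α₂) = 1.15 / 1.0927 = 1.05 mmol/kg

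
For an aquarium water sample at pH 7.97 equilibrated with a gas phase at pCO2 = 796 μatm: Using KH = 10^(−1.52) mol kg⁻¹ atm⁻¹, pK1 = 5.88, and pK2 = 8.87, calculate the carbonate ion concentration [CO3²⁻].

[CO3²⁻] = 0.372 mmol/kg

[CO2*] = KH · pCO2 = 10^(−1.52) × 796×10^-6 = 2.404×10^-5 mol/kg
α₀ = 1/(1 + K1/[H⁺] + K1K2/[H⁺]²) = 1/(1 + 10^+2.09 + 10^+1.19) = 0.007168
DIC = [CO2*]/α₀ = 2.404×10^-5 / 0.007168 = 3.354 mmol/kg
[CO3²⁻] = α₂·DIC; α₂ = 0.1110, so [CO3²⁻] = 0.1110 × 3.354 = 0.372 mmol/kg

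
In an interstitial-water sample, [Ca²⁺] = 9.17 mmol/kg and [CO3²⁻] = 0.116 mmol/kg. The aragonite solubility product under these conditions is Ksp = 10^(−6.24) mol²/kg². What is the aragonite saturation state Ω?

Ksp = 10^(−6.24) = 5.754×10^-7
Ω = [Ca²⁺][CO3²⁻]/Ksp = (9.17×10^-3)(0.116×10^-3) / 5.754×10^-7 = 1.85

Ω = 1.85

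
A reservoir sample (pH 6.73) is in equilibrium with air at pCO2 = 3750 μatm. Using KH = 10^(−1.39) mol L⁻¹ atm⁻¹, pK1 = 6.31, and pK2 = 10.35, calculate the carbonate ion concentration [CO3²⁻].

[CO3²⁻] = 0.0964 μmol/L

[CO2*] = KH · pCO2 = 10^(−1.39) × 3750×10^-6 = 1.528×10^-4 mol/L
α₀ = 1/(1 + K1/[H⁺] + K1K2/[H⁺]²) = 1/(1 + 10^+0.42 + 10^-3.20) = 0.2754
DIC = [CO2*]/α₀ = 1.528×10^-4 / 0.2754 = 0.5547 mmol/L
[CO3²⁻] = α₂·DIC; α₂ = 0.0001738, so [CO3²⁻] = 0.0001738 × 0.5547 = 9.64×10^-5 mmol/L = 0.0964 μmol/L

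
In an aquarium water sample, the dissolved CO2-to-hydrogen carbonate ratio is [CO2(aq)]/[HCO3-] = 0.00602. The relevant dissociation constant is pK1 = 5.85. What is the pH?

From K1 = [H⁺][HCO3-]/[CO2(aq)]:  pH = pK1 − log₁₀([CO2(aq)]/[HCO3-])
log₁₀(0.00602) = -2.220
pH = 5.85 − (-2.220) = 8.07

pH = 8.07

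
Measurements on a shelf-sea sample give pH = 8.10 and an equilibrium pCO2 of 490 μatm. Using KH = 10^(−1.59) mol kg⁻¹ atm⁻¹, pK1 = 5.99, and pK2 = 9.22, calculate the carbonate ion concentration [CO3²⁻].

[CO2*] = KH · pCO2 = 10^(−1.59) × 490×10^-6 = 1.259×10^-5 mol/kg
α₀ = 1/(1 + K1/[H⁺] + K1K2/[H⁺]²) = 1/(1 + 10^+2.11 + 10^+0.99) = 0.007163
DIC = [CO2*]/α₀ = 1.259×10^-5 / 0.007163 = 1.758 mmol/kg
[CO3²⁻] = α₂·DIC; α₂ = 0.07000, so [CO3²⁻] = 0.07000 × 1.758 = 0.123 mmol/kg

[CO3²⁻] = 0.123 mmol/kg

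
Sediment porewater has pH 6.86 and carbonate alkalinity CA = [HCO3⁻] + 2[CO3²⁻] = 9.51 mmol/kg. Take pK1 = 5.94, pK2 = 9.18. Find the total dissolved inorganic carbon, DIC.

DIC = 10.6 mmol/kg

CA = [HCO3⁻] + 2[CO3²⁻] = (α₁ + 2α₂)·DIC
At pH 6.86: [H⁺]/K1 = 10^-0.92 = 0.12023, K2/[H⁺] = 10^-2.32 = 0.0047863
α₁ = 1/(1 + 0.12023 + 0.0047863) = 1/1.1250 = 0.8889; α₂ = α₁·K2/[H⁺] = 0.004254
α₁ + 2α₂ = 0.8974
DIC = CA / (α₁ + 2α₂) = 9.51 / 0.8974 = 10.6 mmol/kg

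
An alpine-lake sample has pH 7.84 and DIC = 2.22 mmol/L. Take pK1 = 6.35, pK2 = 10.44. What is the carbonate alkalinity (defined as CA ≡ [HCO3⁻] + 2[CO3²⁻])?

CA = 2.16 mmol/L

CA = [HCO3⁻] + 2[CO3²⁻] = (α₁ + 2α₂)·DIC
At pH 7.84: [H⁺]/K1 = 10^-1.49 = 0.032359, K2/[H⁺] = 10^-2.60 = 0.0025119
α₁ = 1/(1 + 0.032359 + 0.0025119) = 1/1.0349 = 0.9663; α₂ = α₁·K2/[H⁺] = 0.002427
α₁ + 2α₂ = 0.9712
CA = 0.9712 × 2.22 = 2.16 mmol/L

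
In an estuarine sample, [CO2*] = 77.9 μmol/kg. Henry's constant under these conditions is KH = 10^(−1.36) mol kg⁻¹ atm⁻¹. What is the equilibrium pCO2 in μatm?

pCO2 = 1780 μatm

KH = 10^(−1.36) = 4.365×10^-2 mol kg⁻¹ atm⁻¹
pCO2 = [CO2*]/KH = 77.9×10^-6 / 4.365×10^-2 = 1.78×10^-3 atm = 1780 μatm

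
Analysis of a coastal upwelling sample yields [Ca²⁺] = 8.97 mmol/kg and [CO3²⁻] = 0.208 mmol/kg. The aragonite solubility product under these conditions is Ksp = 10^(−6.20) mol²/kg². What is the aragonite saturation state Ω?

Ksp = 10^(−6.20) = 6.310×10^-7
Ω = [Ca²⁺][CO3²⁻]/Ksp = (8.97×10^-3)(0.208×10^-3) / 6.310×10^-7 = 2.96

Ω = 2.96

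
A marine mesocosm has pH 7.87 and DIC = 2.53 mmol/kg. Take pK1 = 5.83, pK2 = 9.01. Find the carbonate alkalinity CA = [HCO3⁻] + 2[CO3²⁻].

CA = [HCO3⁻] + 2[CO3²⁻] = (α₁ + 2α₂)·DIC
At pH 7.87: [H⁺]/K1 = 10^-2.04 = 0.0091201, K2/[H⁺] = 10^-1.14 = 0.072444
α₁ = 1/(1 + 0.0091201 + 0.072444) = 1/1.0816 = 0.9246; α₂ = α₁·K2/[H⁺] = 0.06698
α₁ + 2α₂ = 1.0585
CA = 1.0585 × 2.53 = 2.68 mmol/kg

CA = 2.68 mmol/kg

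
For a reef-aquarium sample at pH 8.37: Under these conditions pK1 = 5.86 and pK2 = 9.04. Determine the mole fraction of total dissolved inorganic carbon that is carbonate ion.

α₂ = 1 / (1 + [H⁺]/K2 + [H⁺]²/(K1K2)) = 1 / (1 + 10^+0.67 + 10^-1.84)
   = 1 / (1 + 4.6774 + 0.014454) = 1/5.6918 = 0.1757

α₂ = 0.176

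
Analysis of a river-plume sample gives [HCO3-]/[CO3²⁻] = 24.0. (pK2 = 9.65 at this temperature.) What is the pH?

pH = 8.27

From K2 = [H⁺][CO3²⁻]/[HCO3-]:  pH = pK2 − log₁₀([HCO3-]/[CO3²⁻])
log₁₀(24.0) = +1.380
pH = 9.65 − (+1.380) = 8.27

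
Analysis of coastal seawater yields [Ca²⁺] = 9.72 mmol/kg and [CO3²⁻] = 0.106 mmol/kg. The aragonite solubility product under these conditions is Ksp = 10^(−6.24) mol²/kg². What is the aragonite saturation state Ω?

Ω = 1.79

Ksp = 10^(−6.24) = 5.754×10^-7
Ω = [Ca²⁺][CO3²⁻]/Ksp = (9.72×10^-3)(0.106×10^-3) / 5.754×10^-7 = 1.79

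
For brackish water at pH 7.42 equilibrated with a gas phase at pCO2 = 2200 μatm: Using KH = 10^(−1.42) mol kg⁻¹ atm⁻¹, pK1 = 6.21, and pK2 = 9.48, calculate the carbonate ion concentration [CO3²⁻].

[CO2*] = KH · pCO2 = 10^(−1.42) × 2200×10^-6 = 8.364×10^-5 mol/kg
α₀ = 1/(1 + K1/[H⁺] + K1K2/[H⁺]²) = 1/(1 + 10^+1.21 + 10^-0.85) = 0.05761
DIC = [CO2*]/α₀ = 8.364×10^-5 / 0.05761 = 1.452 mmol/kg
[CO3²⁻] = α₂·DIC; α₂ = 0.008137, so [CO3²⁻] = 0.008137 × 1.452 = 0.0118 mmol/kg = 11.8 μmol/kg

[CO3²⁻] = 11.8 μmol/kg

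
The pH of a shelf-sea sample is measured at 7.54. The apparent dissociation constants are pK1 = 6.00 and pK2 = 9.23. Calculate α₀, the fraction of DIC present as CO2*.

α₀ = 0.0275

α₀ = 1 / (1 + K1/[H⁺] + K1K2/[H⁺]²) = 1 / (1 + 10^+1.54 + 10^-0.15)
   = 1 / (1 + 34.674 + 0.70795) = 1/36.382 = 0.02749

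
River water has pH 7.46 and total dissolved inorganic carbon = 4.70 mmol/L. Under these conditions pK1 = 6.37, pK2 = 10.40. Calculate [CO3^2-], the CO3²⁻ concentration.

α₂ = 1 / (1 + [H⁺]/K2 + [H⁺]²/(K1K2)) = 1 / (1 + 10^+2.94 + 10^+1.85)
   = 1 / (1 + 870.96 + 70.795) = 1/942.76 = 0.001061
[CO3²⁻] = α₂ × DIC = 0.001061 × 4.70 = 0.00499 mmol/L = 4.99 μmol/L

[CO3²⁻] = 4.99 μmol/L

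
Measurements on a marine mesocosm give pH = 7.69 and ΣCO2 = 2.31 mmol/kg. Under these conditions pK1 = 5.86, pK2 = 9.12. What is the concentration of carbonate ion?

[CO3²⁻] = 0.0816 mmol/kg

α₂ = 1 / (1 + [H⁺]/K2 + [H⁺]²/(K1K2)) = 1 / (1 + 10^+1.43 + 10^-0.40)
   = 1 / (1 + 26.915 + 0.39811) = 1/28.313 = 0.03532
[CO3²⁻] = α₂ × DIC = 0.03532 × 2.31 = 0.0816 mmol/kg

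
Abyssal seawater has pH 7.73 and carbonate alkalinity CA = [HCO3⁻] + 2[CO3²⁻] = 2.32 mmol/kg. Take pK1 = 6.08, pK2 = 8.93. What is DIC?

CA = [HCO3⁻] + 2[CO3²⁻] = (α₁ + 2α₂)·DIC
At pH 7.73: [H⁺]/K1 = 10^-1.65 = 0.022387, K2/[H⁺] = 10^-1.20 = 0.063096
α₁ = 1/(1 + 0.022387 + 0.063096) = 1/1.0855 = 0.9212; α₂ = α₁·K2/[H⁺] = 0.05813
α₁ + 2α₂ = 1.0375
DIC = CA / (α₁ + 2α₂) = 2.32 / 1.0375 = 2.24 mmol/kg

DIC = 2.24 mmol/kg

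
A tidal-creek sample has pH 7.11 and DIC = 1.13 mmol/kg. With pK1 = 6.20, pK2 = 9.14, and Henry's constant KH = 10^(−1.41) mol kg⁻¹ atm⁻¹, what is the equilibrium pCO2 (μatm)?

α₀ = 1 / (1 + K1/[H⁺] + K1K2/[H⁺]²) = 1 / (1 + 10^+0.91 + 10^-1.12)
   = 1 / (1 + 8.1283 + 0.075858) = 1/9.2042 = 0.1086
[CO2*] = α₀ × DIC = 0.1086 × 1.13 = 0.1228 mmol/kg
pCO2 = [CO2*]/KH = 1.228×10^-4 / 3.890×10^-2 = 3160 μatm

pCO2 = 3160 μatm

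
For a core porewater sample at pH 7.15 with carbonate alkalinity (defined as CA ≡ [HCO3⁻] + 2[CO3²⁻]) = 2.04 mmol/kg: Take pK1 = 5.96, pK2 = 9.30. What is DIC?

DIC = 2.16 mmol/kg

CA = [HCO3⁻] + 2[CO3²⁻] = (α₁ + 2α₂)·DIC
At pH 7.15: [H⁺]/K1 = 10^-1.19 = 0.064565, K2/[H⁺] = 10^-2.15 = 0.0070795
α₁ = 1/(1 + 0.064565 + 0.0070795) = 1/1.0716 = 0.9331; α₂ = α₁·K2/[H⁺] = 0.006606
α₁ + 2α₂ = 0.9464
DIC = CA / (α₁ + 2α₂) = 2.04 / 0.9464 = 2.16 mmol/kg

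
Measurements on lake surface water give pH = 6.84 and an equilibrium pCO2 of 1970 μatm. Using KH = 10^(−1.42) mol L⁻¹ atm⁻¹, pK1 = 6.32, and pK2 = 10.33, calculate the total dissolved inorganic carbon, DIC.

DIC = 0.323 mmol/L

[CO2*] = KH · pCO2 = 10^(−1.42) × 1970×10^-6 = 7.490×10^-5 mol/L
α₀ = 1/(1 + K1/[H⁺] + K1K2/[H⁺]²) = 1/(1 + 10^+0.52 + 10^-2.97) = 0.2319
DIC = [CO2*]/α₀ = 7.490×10^-5 / 0.2319 = 0.323 mmol/L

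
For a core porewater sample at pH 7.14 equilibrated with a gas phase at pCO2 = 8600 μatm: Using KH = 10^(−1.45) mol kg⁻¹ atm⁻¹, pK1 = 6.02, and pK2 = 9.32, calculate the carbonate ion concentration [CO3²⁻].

[CO2*] = KH · pCO2 = 10^(−1.45) × 8600×10^-6 = 3.051×10^-4 mol/kg
α₀ = 1/(1 + K1/[H⁺] + K1K2/[H⁺]²) = 1/(1 + 10^+1.12 + 10^-1.06) = 0.07008
DIC = [CO2*]/α₀ = 3.051×10^-4 / 0.07008 = 4.354 mmol/kg
[CO3²⁻] = α₂·DIC; α₂ = 0.006104, so [CO3²⁻] = 0.006104 × 4.354 = 0.0266 mmol/kg

[CO3²⁻] = 0.0266 mmol/kg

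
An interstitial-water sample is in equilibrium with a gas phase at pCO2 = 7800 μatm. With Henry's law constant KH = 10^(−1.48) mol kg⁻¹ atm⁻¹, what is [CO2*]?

[CO2*] = 258 μmol/kg

KH = 10^(−1.48) = 3.311×10^-2 mol kg⁻¹ atm⁻¹
[CO2*] = KH · pCO2 = 3.311×10^-2 × 7800×10^-6 atm = 2.58×10^-4 mol/kg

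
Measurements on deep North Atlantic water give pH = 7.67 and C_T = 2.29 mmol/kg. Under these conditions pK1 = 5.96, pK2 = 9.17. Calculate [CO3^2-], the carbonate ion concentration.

α₂ = 1 / (1 + [H⁺]/K2 + [H⁺]²/(K1K2)) = 1 / (1 + 10^+1.50 + 10^-0.21)
   = 1 / (1 + 31.623 + 0.61660) = 1/33.239 = 0.03008
[CO3²⁻] = α₂ × DIC = 0.03008 × 2.29 = 0.0689 mmol/kg

[CO3²⁻] = 0.0689 mmol/kg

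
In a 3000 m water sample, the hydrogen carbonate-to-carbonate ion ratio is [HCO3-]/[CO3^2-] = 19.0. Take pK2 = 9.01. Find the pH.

From K2 = [H⁺][CO3^2-]/[HCO3-]:  pH = pK2 − log₁₀([HCO3-]/[CO3^2-])
log₁₀(19.0) = +1.279
pH = 9.01 − (+1.279) = 7.73

pH = 7.73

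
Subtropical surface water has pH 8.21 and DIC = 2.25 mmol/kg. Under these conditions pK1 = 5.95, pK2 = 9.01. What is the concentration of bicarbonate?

α₁ = 1 / (1 + [H⁺]/K1 + K2/[H⁺]) = 1 / (1 + 10^-2.26 + 10^-0.80)
   = 1 / (1 + 0.0054954 + 0.15849) = 1/1.1640 = 0.8591
[HCO3⁻] = α₁ × DIC = 0.8591 × 2.25 = 1.93 mmol/kg

[HCO3⁻] = 1.93 mmol/kg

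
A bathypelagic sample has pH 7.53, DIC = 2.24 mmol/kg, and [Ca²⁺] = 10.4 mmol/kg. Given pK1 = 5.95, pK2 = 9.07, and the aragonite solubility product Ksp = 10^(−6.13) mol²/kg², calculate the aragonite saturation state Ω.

Ω = 0.859

α₂ = 1 / (1 + [H⁺]/K2 + [H⁺]²/(K1K2)) = 1 / (1 + 10^+1.54 + 10^-0.04)
   = 1 / (1 + 34.674 + 0.91201) = 1/36.586 = 0.02733
[CO3²⁻] = α₂ × DIC = 0.02733 × 2.24 = 0.06123 mmol/kg
Ksp = 10^(−6.13) = 7.413×10^-7
Ω = [Ca²⁺][CO3²⁻]/Ksp = (10.4×10^-3)(6.123×10^-5) / 7.413×10^-7 = 0.859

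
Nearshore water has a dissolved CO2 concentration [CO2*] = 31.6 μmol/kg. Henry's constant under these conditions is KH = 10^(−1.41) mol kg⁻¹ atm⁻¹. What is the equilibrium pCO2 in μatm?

KH = 10^(−1.41) = 3.890×10^-2 mol kg⁻¹ atm⁻¹
pCO2 = [CO2*]/KH = 31.6×10^-6 / 3.890×10^-2 = 8.12×10^-4 atm = 812 μatm

pCO2 = 812 μatm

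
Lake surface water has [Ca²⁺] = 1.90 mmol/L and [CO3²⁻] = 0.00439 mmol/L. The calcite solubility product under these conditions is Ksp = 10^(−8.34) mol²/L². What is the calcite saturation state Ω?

Ω = 1.82

Ksp = 10^(−8.34) = 4.571×10^-9
Ω = [Ca²⁺][CO3²⁻]/Ksp = (1.90×10^-3)(0.00439×10^-3) / 4.571×10^-9 = 1.82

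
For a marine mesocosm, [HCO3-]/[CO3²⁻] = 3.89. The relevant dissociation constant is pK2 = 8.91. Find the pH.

pH = 8.32

From K2 = [H⁺][CO3²⁻]/[HCO3-]:  pH = pK2 − log₁₀([HCO3-]/[CO3²⁻])
log₁₀(3.89) = +0.590
pH = 8.91 − (+0.590) = 8.32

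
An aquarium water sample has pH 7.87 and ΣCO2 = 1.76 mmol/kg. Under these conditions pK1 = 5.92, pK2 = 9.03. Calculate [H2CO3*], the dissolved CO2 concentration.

[CO2*] = 18.3 μmol/kg

α₀ = 1 / (1 + K1/[H⁺] + K1K2/[H⁺]²) = 1 / (1 + 10^+1.95 + 10^+0.79)
   = 1 / (1 + 89.125 + 6.1660) = 1/96.291 = 0.01039
[CO2*] = α₀ × DIC = 0.01039 × 1.76 = 0.0183 mmol/kg = 18.3 μmol/kg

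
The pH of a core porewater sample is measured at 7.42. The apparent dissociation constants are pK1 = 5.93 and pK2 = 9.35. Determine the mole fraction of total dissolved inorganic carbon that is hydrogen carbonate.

α₁ = 0.958

α₁ = 1 / (1 + [H⁺]/K1 + K2/[H⁺]) = 1 / (1 + 10^-1.49 + 10^-1.93)
   = 1 / (1 + 0.032359 + 0.011749) = 1/1.0441 = 0.9578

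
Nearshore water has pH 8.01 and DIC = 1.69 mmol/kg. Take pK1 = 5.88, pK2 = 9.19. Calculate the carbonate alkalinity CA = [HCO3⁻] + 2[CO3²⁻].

CA = 1.78 mmol/kg

CA = [HCO3⁻] + 2[CO3²⁻] = (α₁ + 2α₂)·DIC
At pH 8.01: [H⁺]/K1 = 10^-2.13 = 0.0074131, K2/[H⁺] = 10^-1.18 = 0.066069
α₁ = 1/(1 + 0.0074131 + 0.066069) = 1/1.0735 = 0.9315; α₂ = α₁·K2/[H⁺] = 0.06155
α₁ + 2α₂ = 1.0546
CA = 1.0546 × 1.69 = 1.78 mmol/kg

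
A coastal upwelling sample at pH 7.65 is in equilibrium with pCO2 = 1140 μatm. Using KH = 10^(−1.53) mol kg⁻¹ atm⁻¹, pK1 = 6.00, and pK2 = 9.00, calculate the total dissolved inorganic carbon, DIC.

[CO2*] = KH · pCO2 = 10^(−1.53) × 1140×10^-6 = 3.364×10^-5 mol/kg
α₀ = 1/(1 + K1/[H⁺] + K1K2/[H⁺]²) = 1/(1 + 10^+1.65 + 10^+0.30) = 0.02098
DIC = [CO2*]/α₀ = 3.364×10^-5 / 0.02098 = 1.60 mmol/kg

DIC = 1.60 mmol/kg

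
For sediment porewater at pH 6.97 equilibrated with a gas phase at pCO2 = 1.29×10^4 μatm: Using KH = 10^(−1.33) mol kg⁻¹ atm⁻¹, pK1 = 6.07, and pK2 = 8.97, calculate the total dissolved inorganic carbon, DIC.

DIC = 5.44 mmol/kg

[CO2*] = KH · pCO2 = 10^(−1.33) × 1.29×10^4×10^-6 = 6.034×10^-4 mol/kg
α₀ = 1/(1 + K1/[H⁺] + K1K2/[H⁺]²) = 1/(1 + 10^+0.90 + 10^-1.10) = 0.1108
DIC = [CO2*]/α₀ = 6.034×10^-4 / 0.1108 = 5.44 mmol/kg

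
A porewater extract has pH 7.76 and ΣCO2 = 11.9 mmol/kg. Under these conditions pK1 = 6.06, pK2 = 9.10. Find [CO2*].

α₀ = 1 / (1 + K1/[H⁺] + K1K2/[H⁺]²) = 1 / (1 + 10^+1.70 + 10^+0.36)
   = 1 / (1 + 50.119 + 2.2909) = 1/53.410 = 0.01872
[CO2*] = α₀ × DIC = 0.01872 × 11.9 = 0.223 mmol/kg

[CO2*] = 0.223 mmol/kg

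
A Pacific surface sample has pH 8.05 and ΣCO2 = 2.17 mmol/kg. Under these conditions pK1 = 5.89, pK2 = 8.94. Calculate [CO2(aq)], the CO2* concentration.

[CO2*] = 13.2 μmol/kg

α₀ = 1 / (1 + K1/[H⁺] + K1K2/[H⁺]²) = 1 / (1 + 10^+2.16 + 10^+1.27)
   = 1 / (1 + 144.54 + 18.621) = 1/164.16 = 0.006091
[CO2*] = α₀ × DIC = 0.006091 × 2.17 = 0.0132 mmol/kg = 13.2 μmol/kg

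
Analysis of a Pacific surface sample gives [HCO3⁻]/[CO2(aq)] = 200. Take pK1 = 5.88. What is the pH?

pH = 8.18

From K1 = [H⁺][HCO3⁻]/[CO2(aq)]:  pH = pK1 + log₁₀([HCO3⁻]/[CO2(aq)])
log₁₀(200) = +2.301
pH = 5.88 + (+2.301) = 8.18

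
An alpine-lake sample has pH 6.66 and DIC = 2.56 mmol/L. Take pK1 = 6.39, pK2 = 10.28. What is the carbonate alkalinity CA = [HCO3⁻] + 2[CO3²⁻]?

CA = 1.67 mmol/L

CA = [HCO3⁻] + 2[CO3²⁻] = (α₁ + 2α₂)·DIC
At pH 6.66: [H⁺]/K1 = 10^-0.27 = 0.53703, K2/[H⁺] = 10^-3.62 = 0.00023988
α₁ = 1/(1 + 0.53703 + 0.00023988) = 1/1.5373 = 0.6505; α₂ = α₁·K2/[H⁺] = 0.0001560
α₁ + 2α₂ = 0.6508
CA = 0.6508 × 2.56 = 1.67 mmol/L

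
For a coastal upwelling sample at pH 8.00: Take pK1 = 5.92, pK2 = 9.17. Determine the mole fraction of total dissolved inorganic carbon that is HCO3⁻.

α₁ = 0.929

α₁ = 1 / (1 + [H⁺]/K1 + K2/[H⁺]) = 1 / (1 + 10^-2.08 + 10^-1.17)
   = 1 / (1 + 0.0083176 + 0.067608) = 1/1.0759 = 0.9294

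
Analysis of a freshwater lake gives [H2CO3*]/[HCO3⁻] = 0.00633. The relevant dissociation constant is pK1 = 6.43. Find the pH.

pH = 8.63

From K1 = [H⁺][HCO3⁻]/[H2CO3*]:  pH = pK1 − log₁₀([H2CO3*]/[HCO3⁻])
log₁₀(0.00633) = -2.199
pH = 6.43 − (-2.199) = 8.63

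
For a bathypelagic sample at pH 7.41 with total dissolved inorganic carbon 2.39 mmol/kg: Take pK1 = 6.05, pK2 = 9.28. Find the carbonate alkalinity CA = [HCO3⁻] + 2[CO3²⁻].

CA = [HCO3⁻] + 2[CO3²⁻] = (α₁ + 2α₂)·DIC
At pH 7.41: [H⁺]/K1 = 10^-1.36 = 0.043652, K2/[H⁺] = 10^-1.87 = 0.013490
α₁ = 1/(1 + 0.043652 + 0.013490) = 1/1.0571 = 0.9459; α₂ = α₁·K2/[H⁺] = 0.01276
α₁ + 2α₂ = 0.9715
CA = 0.9715 × 2.39 = 2.32 mmol/kg

CA = 2.32 mmol/kg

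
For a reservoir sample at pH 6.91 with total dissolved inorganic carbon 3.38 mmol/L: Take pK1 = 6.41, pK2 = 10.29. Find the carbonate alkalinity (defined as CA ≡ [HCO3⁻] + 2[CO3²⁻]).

CA = [HCO3⁻] + 2[CO3²⁻] = (α₁ + 2α₂)·DIC
At pH 6.91: [H⁺]/K1 = 10^-0.50 = 0.31623, K2/[H⁺] = 10^-3.38 = 0.00041687
α₁ = 1/(1 + 0.31623 + 0.00041687) = 1/1.3166 = 0.7595; α₂ = α₁·K2/[H⁺] = 0.0003166
α₁ + 2α₂ = 0.7601
CA = 0.7601 × 3.38 = 2.57 mmol/L

CA = 2.57 mmol/L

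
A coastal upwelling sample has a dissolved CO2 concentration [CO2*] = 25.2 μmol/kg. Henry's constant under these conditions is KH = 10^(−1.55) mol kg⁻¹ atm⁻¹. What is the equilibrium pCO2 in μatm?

pCO2 = 894 μatm

KH = 10^(−1.55) = 2.818×10^-2 mol kg⁻¹ atm⁻¹
pCO2 = [CO2*]/KH = 25.2×10^-6 / 2.818×10^-2 = 8.94×10^-4 atm = 894 μatm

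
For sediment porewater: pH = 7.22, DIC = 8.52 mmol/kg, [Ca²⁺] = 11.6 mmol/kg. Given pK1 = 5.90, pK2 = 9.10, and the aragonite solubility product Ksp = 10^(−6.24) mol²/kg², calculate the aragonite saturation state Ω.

Ω = 2.13

α₂ = 1 / (1 + [H⁺]/K2 + [H⁺]²/(K1K2)) = 1 / (1 + 10^+1.88 + 10^+0.56)
   = 1 / (1 + 75.858 + 3.6308) = 1/80.489 = 0.01242
[CO3²⁻] = α₂ × DIC = 0.01242 × 8.52 = 0.1059 mmol/kg
Ksp = 10^(−6.24) = 5.754×10^-7
Ω = [Ca²⁺][CO3²⁻]/Ksp = (11.6×10^-3)(1.059×10^-4) / 5.754×10^-7 = 2.13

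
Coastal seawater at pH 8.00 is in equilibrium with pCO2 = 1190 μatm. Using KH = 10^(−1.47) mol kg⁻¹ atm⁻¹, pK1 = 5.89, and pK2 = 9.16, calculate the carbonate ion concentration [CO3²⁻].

[CO2*] = KH · pCO2 = 10^(−1.47) × 1190×10^-6 = 4.032×10^-5 mol/kg
α₀ = 1/(1 + K1/[H⁺] + K1K2/[H⁺]²) = 1/(1 + 10^+2.11 + 10^+0.95) = 0.007208
DIC = [CO2*]/α₀ = 4.032×10^-5 / 0.007208 = 5.594 mmol/kg
[CO3²⁻] = α₂·DIC; α₂ = 0.06424, so [CO3²⁻] = 0.06424 × 5.594 = 0.359 mmol/kg

[CO3²⁻] = 0.359 mmol/kg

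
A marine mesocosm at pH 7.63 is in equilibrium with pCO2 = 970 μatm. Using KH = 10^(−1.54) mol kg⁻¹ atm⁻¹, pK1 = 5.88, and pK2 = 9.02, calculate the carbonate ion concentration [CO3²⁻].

[CO3²⁻] = 0.0641 mmol/kg

[CO2*] = KH · pCO2 = 10^(−1.54) × 970×10^-6 = 2.798×10^-5 mol/kg
α₀ = 1/(1 + K1/[H⁺] + K1K2/[H⁺]²) = 1/(1 + 10^+1.75 + 10^+0.36) = 0.01680
DIC = [CO2*]/α₀ = 2.798×10^-5 / 0.01680 = 1.665 mmol/kg
[CO3²⁻] = α₂·DIC; α₂ = 0.03849, so [CO3²⁻] = 0.03849 × 1.665 = 0.0641 mmol/kg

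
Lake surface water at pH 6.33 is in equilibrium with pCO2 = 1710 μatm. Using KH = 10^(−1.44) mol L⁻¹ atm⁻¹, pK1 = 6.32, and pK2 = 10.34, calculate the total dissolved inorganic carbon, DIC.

[CO2*] = KH · pCO2 = 10^(−1.44) × 1710×10^-6 = 6.209×10^-5 mol/L
α₀ = 1/(1 + K1/[H⁺] + K1K2/[H⁺]²) = 1/(1 + 10^+0.01 + 10^-4.00) = 0.4942
DIC = [CO2*]/α₀ = 6.209×10^-5 / 0.4942 = 0.126 mmol/L

DIC = 0.126 mmol/L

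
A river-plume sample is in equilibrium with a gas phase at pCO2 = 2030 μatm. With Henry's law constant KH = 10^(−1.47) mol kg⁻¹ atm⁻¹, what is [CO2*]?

[CO2*] = 68.8 μmol/kg

KH = 10^(−1.47) = 3.388×10^-2 mol kg⁻¹ atm⁻¹
[CO2*] = KH · pCO2 = 3.388×10^-2 × 2030×10^-6 atm = 6.88×10^-5 mol/kg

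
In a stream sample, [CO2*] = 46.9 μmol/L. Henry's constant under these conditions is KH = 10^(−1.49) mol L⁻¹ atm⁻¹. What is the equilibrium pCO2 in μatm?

KH = 10^(−1.49) = 3.236×10^-2 mol L⁻¹ atm⁻¹
pCO2 = [CO2*]/KH = 46.9×10^-6 / 3.236×10^-2 = 1.45×10^-3 atm = 1450 μatm

pCO2 = 1450 μatm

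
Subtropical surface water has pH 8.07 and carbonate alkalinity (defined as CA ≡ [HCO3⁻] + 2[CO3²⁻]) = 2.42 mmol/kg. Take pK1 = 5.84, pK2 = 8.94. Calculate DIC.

CA = [HCO3⁻] + 2[CO3²⁻] = (α₁ + 2α₂)·DIC
At pH 8.07: [H⁺]/K1 = 10^-2.23 = 0.0058884, K2/[H⁺] = 10^-0.87 = 0.13490
α₁ = 1/(1 + 0.0058884 + 0.13490) = 1/1.1408 = 0.8766; α₂ = α₁·K2/[H⁺] = 0.1182
α₁ + 2α₂ = 1.1131
DIC = CA / (α₁ + 2α₂) = 2.42 / 1.1131 = 2.17 mmol/kg

DIC = 2.17 mmol/kg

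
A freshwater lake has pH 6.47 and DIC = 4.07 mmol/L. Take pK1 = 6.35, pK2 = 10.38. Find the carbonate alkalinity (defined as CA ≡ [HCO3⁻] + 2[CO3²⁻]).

CA = 2.31 mmol/L

CA = [HCO3⁻] + 2[CO3²⁻] = (α₁ + 2α₂)·DIC
At pH 6.47: [H⁺]/K1 = 10^-0.12 = 0.75858, K2/[H⁺] = 10^-3.91 = 0.00012303
α₁ = 1/(1 + 0.75858 + 0.00012303) = 1/1.7587 = 0.5686; α₂ = α₁·K2/[H⁺] = 6.995×10^-5
α₁ + 2α₂ = 0.5687
CA = 0.5687 × 4.07 = 2.31 mmol/L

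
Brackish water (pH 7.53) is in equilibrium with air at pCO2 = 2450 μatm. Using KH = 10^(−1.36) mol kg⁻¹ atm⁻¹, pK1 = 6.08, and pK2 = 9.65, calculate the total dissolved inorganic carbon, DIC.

DIC = 3.14 mmol/kg

[CO2*] = KH · pCO2 = 10^(−1.36) × 2450×10^-6 = 1.069×10^-4 mol/kg
α₀ = 1/(1 + K1/[H⁺] + K1K2/[H⁺]²) = 1/(1 + 10^+1.45 + 10^-0.67) = 0.03402
DIC = [CO2*]/α₀ = 1.069×10^-4 / 0.03402 = 3.14 mmol/kg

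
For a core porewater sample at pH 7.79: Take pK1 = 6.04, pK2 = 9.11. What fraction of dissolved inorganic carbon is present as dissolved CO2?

α₀ = 0.0167

α₀ = 1 / (1 + K1/[H⁺] + K1K2/[H⁺]²) = 1 / (1 + 10^+1.75 + 10^+0.43)
   = 1 / (1 + 56.234 + 2.6915) = 1/59.926 = 0.01669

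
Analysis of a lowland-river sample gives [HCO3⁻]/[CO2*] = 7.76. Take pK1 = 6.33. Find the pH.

From K1 = [H⁺][HCO3⁻]/[CO2*]:  pH = pK1 + log₁₀([HCO3⁻]/[CO2*])
log₁₀(7.76) = +0.890
pH = 6.33 + (+0.890) = 7.22

pH = 7.22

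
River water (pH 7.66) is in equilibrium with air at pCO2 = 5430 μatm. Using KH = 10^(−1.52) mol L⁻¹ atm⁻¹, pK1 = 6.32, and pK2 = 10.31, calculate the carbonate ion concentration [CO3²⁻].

[CO3²⁻] = 8.03 μmol/L

[CO2*] = KH · pCO2 = 10^(−1.52) × 5430×10^-6 = 1.640×10^-4 mol/L
α₀ = 1/(1 + K1/[H⁺] + K1K2/[H⁺]²) = 1/(1 + 10^+1.34 + 10^-1.31) = 0.04362
DIC = [CO2*]/α₀ = 1.640×10^-4 / 0.04362 = 3.760 mmol/L
[CO3²⁻] = α₂·DIC; α₂ = 0.002136, so [CO3²⁻] = 0.002136 × 3.760 = 0.00803 mmol/L = 8.03 μmol/L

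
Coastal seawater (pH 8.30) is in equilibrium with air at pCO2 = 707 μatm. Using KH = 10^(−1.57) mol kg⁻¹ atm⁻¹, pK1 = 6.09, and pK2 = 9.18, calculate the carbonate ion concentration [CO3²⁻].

[CO2*] = KH · pCO2 = 10^(−1.57) × 707×10^-6 = 1.903×10^-5 mol/kg
α₀ = 1/(1 + K1/[H⁺] + K1K2/[H⁺]²) = 1/(1 + 10^+2.21 + 10^+1.33) = 0.005418
DIC = [CO2*]/α₀ = 1.903×10^-5 / 0.005418 = 3.512 mmol/kg
[CO3²⁻] = α₂·DIC; α₂ = 0.1158, so [CO3²⁻] = 0.1158 × 3.512 = 0.407 mmol/kg

[CO3²⁻] = 0.407 mmol/kg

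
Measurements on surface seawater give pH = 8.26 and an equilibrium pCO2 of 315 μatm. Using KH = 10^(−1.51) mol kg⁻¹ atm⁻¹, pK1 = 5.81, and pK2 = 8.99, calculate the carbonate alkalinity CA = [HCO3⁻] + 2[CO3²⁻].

[CO2*] = KH · pCO2 = 10^(−1.51) × 315×10^-6 = 9.734×10^-6 mol/kg
α₀ = 1/(1 + K1/[H⁺] + K1K2/[H⁺]²) = 1/(1 + 10^+2.45 + 10^+1.72) = 0.002982
DIC = [CO2*]/α₀ = 9.734×10^-6 / 0.002982 = 3.264 mmol/kg
CA = (α₁ + 2α₂)·DIC = (0.8405 + 2×0.1565) × 3.264 = 3.77 mmol/kg

CA = 3.77 mmol/kg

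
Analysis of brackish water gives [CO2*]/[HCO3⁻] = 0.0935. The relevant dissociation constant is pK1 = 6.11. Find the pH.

From K1 = [H⁺][HCO3⁻]/[CO2*]:  pH = pK1 − log₁₀([CO2*]/[HCO3⁻])
log₁₀(0.0935) = -1.029
pH = 6.11 − (-1.029) = 7.14

pH = 7.14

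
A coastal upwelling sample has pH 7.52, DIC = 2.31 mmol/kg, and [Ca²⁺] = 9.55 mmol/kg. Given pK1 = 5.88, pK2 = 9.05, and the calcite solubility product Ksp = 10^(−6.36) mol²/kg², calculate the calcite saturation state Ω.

α₂ = 1 / (1 + [H⁺]/K2 + [H⁺]²/(K1K2)) = 1 / (1 + 10^+1.53 + 10^-0.11)
   = 1 / (1 + 33.884 + 0.77625) = 1/35.661 = 0.02804
[CO3²⁻] = α₂ × DIC = 0.02804 × 2.31 = 0.06478 mmol/kg
Ksp = 10^(−6.36) = 4.365×10^-7
Ω = [Ca²⁺][CO3²⁻]/Ksp = (9.55×10^-3)(6.478×10^-5) / 4.365×10^-7 = 1.42

Ω = 1.42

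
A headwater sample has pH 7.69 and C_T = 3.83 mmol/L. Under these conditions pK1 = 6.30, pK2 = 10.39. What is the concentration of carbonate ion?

[CO3²⁻] = 7.33 μmol/L

α₂ = 1 / (1 + [H⁺]/K2 + [H⁺]²/(K1K2)) = 1 / (1 + 10^+2.70 + 10^+1.31)
   = 1 / (1 + 501.19 + 20.417) = 1/522.60 = 0.001913
[CO3²⁻] = α₂ × DIC = 0.001913 × 3.83 = 0.00733 mmol/L = 7.33 μmol/L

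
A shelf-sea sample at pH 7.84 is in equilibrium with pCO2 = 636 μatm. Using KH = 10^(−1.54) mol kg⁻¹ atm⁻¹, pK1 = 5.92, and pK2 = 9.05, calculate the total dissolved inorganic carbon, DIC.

DIC = 1.64 mmol/kg

[CO2*] = KH · pCO2 = 10^(−1.54) × 636×10^-6 = 1.834×10^-5 mol/kg
α₀ = 1/(1 + K1/[H⁺] + K1K2/[H⁺]²) = 1/(1 + 10^+1.92 + 10^+0.71) = 0.01120
DIC = [CO2*]/α₀ = 1.834×10^-5 / 0.01120 = 1.64 mmol/kg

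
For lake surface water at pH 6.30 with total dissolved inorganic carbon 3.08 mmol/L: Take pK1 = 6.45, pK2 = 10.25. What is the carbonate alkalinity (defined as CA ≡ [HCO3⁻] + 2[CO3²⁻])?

CA = 1.28 mmol/L

CA = [HCO3⁻] + 2[CO3²⁻] = (α₁ + 2α₂)·DIC
At pH 6.30: [H⁺]/K1 = 10^0.15 = 1.4125, K2/[H⁺] = 10^-3.95 = 0.00011220
α₁ = 1/(1 + 1.4125 + 0.00011220) = 1/2.4126 = 0.4145; α₂ = α₁·K2/[H⁺] = 4.651×10^-5
α₁ + 2α₂ = 0.4146
CA = 0.4146 × 3.08 = 1.28 mmol/L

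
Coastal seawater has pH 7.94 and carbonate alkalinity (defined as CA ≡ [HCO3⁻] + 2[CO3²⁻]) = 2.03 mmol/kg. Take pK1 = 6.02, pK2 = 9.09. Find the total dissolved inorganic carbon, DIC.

DIC = 1.93 mmol/kg

CA = [HCO3⁻] + 2[CO3²⁻] = (α₁ + 2α₂)·DIC
At pH 7.94: [H⁺]/K1 = 10^-1.92 = 0.012023, K2/[H⁺] = 10^-1.15 = 0.070795
α₁ = 1/(1 + 0.012023 + 0.070795) = 1/1.0828 = 0.9235; α₂ = α₁·K2/[H⁺] = 0.06538
α₁ + 2α₂ = 1.0543
DIC = CA / (α₁ + 2α₂) = 2.03 / 1.0543 = 1.93 mmol/kg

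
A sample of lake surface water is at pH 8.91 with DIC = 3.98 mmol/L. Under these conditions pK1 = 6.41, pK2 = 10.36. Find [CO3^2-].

α₂ = 1 / (1 + [H⁺]/K2 + [H⁺]²/(K1K2)) = 1 / (1 + 10^+1.45 + 10^-1.05)
   = 1 / (1 + 28.184 + 0.089125) = 1/29.273 = 0.03416
[CO3²⁻] = α₂ × DIC = 0.03416 × 3.98 = 0.136 mmol/L

[CO3²⁻] = 0.136 mmol/L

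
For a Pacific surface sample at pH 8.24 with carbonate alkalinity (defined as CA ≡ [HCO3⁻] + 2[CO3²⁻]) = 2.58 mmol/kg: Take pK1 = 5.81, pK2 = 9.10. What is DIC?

DIC = 2.31 mmol/kg

CA = [HCO3⁻] + 2[CO3²⁻] = (α₁ + 2α₂)·DIC
At pH 8.24: [H⁺]/K1 = 10^-2.43 = 0.0037154, K2/[H⁺] = 10^-0.86 = 0.13804
α₁ = 1/(1 + 0.0037154 + 0.13804) = 1/1.1418 = 0.8758; α₂ = α₁·K2/[H⁺] = 0.1209
α₁ + 2α₂ = 1.1176
DIC = CA / (α₁ + 2α₂) = 2.58 / 1.1176 = 2.31 mmol/kg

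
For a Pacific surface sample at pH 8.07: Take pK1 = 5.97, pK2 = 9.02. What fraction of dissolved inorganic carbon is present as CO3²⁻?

α₂ = 1 / (1 + [H⁺]/K2 + [H⁺]²/(K1K2)) = 1 / (1 + 10^+0.95 + 10^-1.15)
   = 1 / (1 + 8.9125 + 0.070795) = 1/9.9833 = 0.1002

α₂ = 0.100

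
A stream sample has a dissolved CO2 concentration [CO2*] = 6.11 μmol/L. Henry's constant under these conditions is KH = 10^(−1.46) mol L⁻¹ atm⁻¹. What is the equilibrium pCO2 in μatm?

pCO2 = 176 μatm

KH = 10^(−1.46) = 3.467×10^-2 mol L⁻¹ atm⁻¹
pCO2 = [CO2*]/KH = 6.11×10^-6 / 3.467×10^-2 = 1.76×10^-4 atm = 176 μatm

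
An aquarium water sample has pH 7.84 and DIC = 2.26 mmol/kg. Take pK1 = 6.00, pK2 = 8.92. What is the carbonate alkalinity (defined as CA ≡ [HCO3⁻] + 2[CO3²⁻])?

CA = 2.40 mmol/kg

CA = [HCO3⁻] + 2[CO3²⁻] = (α₁ + 2α₂)·DIC
At pH 7.84: [H⁺]/K1 = 10^-1.84 = 0.014454, K2/[H⁺] = 10^-1.08 = 0.083176
α₁ = 1/(1 + 0.014454 + 0.083176) = 1/1.0976 = 0.9111; α₂ = α₁·K2/[H⁺] = 0.07578
α₁ + 2α₂ = 1.0626
CA = 1.0626 × 2.26 = 2.40 mmol/kg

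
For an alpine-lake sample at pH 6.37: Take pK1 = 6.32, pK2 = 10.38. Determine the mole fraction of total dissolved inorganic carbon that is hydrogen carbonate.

α₁ = 0.529

α₁ = 1 / (1 + [H⁺]/K1 + K2/[H⁺]) = 1 / (1 + 10^-0.05 + 10^-4.01)
   = 1 / (1 + 0.89125 + 9.7724×10^-5) = 1/1.8913 = 0.5287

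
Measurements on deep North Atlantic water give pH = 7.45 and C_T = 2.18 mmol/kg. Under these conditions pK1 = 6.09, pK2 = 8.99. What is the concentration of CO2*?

[CO2*] = 0.0887 mmol/kg

α₀ = 1 / (1 + K1/[H⁺] + K1K2/[H⁺]²) = 1 / (1 + 10^+1.36 + 10^-0.18)
   = 1 / (1 + 22.909 + 0.66069) = 1/24.569 = 0.04070
[CO2*] = α₀ × DIC = 0.04070 × 2.18 = 0.0887 mmol/kg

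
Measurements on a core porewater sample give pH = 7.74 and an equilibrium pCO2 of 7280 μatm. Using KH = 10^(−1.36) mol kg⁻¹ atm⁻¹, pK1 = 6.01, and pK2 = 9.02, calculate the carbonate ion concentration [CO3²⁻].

[CO3²⁻] = 0.896 mmol/kg

[CO2*] = KH · pCO2 = 10^(−1.36) × 7280×10^-6 = 3.178×10^-4 mol/kg
α₀ = 1/(1 + K1/[H⁺] + K1K2/[H⁺]²) = 1/(1 + 10^+1.73 + 10^+0.45) = 0.01738
DIC = [CO2*]/α₀ = 3.178×10^-4 / 0.01738 = 18.28 mmol/kg
[CO3²⁻] = α₂·DIC; α₂ = 0.04900, so [CO3²⁻] = 0.04900 × 18.28 = 0.896 mmol/kg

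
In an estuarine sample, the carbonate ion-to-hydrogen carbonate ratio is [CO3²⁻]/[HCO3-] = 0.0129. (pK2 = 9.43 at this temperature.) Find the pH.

pH = 7.54

From K2 = [H⁺][CO3²⁻]/[HCO3-]:  pH = pK2 + log₁₀([CO3²⁻]/[HCO3-])
log₁₀(0.0129) = -1.889
pH = 9.43 + (-1.889) = 7.54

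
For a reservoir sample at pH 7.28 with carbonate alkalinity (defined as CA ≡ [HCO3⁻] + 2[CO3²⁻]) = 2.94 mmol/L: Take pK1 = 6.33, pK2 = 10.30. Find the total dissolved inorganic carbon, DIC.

CA = [HCO3⁻] + 2[CO3²⁻] = (α₁ + 2α₂)·DIC
At pH 7.28: [H⁺]/K1 = 10^-0.95 = 0.11220, K2/[H⁺] = 10^-3.02 = 0.00095499
α₁ = 1/(1 + 0.11220 + 0.00095499) = 1/1.1132 = 0.8983; α₂ = α₁·K2/[H⁺] = 0.0008579
α₁ + 2α₂ = 0.9001
DIC = CA / (α₁ + 2α₂) = 2.94 / 0.9001 = 3.27 mmol/L

DIC = 3.27 mmol/L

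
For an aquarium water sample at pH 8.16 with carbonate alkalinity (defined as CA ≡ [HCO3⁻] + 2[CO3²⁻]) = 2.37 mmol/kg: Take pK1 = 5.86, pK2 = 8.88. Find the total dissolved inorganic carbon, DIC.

CA = [HCO3⁻] + 2[CO3²⁻] = (α₁ + 2α₂)·DIC
At pH 8.16: [H⁺]/K1 = 10^-2.30 = 0.0050119, K2/[H⁺] = 10^-0.72 = 0.19055
α₁ = 1/(1 + 0.0050119 + 0.19055) = 1/1.1956 = 0.8364; α₂ = α₁·K2/[H⁺] = 0.1594
α₁ + 2α₂ = 1.1552
DIC = CA / (α₁ + 2α₂) = 2.37 / 1.1552 = 2.05 mmol/kg

DIC = 2.05 mmol/kg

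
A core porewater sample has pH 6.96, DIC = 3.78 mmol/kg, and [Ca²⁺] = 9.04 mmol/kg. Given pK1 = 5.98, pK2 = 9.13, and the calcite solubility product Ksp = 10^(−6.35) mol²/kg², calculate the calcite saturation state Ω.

α₂ = 1 / (1 + [H⁺]/K2 + [H⁺]²/(K1K2)) = 1 / (1 + 10^+2.17 + 10^+1.19)
   = 1 / (1 + 147.91 + 15.488) = 1/164.40 = 0.006083
[CO3²⁻] = α₂ × DIC = 0.006083 × 3.78 = 0.02299 mmol/kg
Ksp = 10^(−6.35) = 4.467×10^-7
Ω = [Ca²⁺][CO3²⁻]/Ksp = (9.04×10^-3)(2.299×10^-5) / 4.467×10^-7 = 0.465

Ω = 0.465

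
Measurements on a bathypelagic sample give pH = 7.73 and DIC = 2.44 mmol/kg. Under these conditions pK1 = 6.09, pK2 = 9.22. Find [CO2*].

α₀ = 1 / (1 + K1/[H⁺] + K1K2/[H⁺]²) = 1 / (1 + 10^+1.64 + 10^+0.15)
   = 1 / (1 + 43.652 + 1.4125) = 1/46.064 = 0.02171
[CO2*] = α₀ × DIC = 0.02171 × 2.44 = 0.0530 mmol/kg

[CO2*] = 0.0530 mmol/kg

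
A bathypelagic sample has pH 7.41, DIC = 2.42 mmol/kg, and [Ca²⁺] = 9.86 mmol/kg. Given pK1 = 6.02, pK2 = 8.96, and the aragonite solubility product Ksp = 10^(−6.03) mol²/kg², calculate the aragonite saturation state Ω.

α₂ = 1 / (1 + [H⁺]/K2 + [H⁺]²/(K1K2)) = 1 / (1 + 10^+1.55 + 10^+0.16)
   = 1 / (1 + 35.481 + 1.4454) = 1/37.927 = 0.02637
[CO3²⁻] = α₂ × DIC = 0.02637 × 2.42 = 0.06381 mmol/kg
Ksp = 10^(−6.03) = 9.333×10^-7
Ω = [Ca²⁺][CO3²⁻]/Ksp = (9.86×10^-3)(6.381×10^-5) / 9.333×10^-7 = 0.674

Ω = 0.674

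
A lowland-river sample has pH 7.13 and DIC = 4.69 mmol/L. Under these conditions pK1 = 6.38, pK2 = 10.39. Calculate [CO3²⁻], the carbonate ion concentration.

[CO3²⁻] = 2.19 μmol/L

α₂ = 1 / (1 + [H⁺]/K2 + [H⁺]²/(K1K2)) = 1 / (1 + 10^+3.26 + 10^+2.51)
   = 1 / (1 + 1819.7 + 323.59) = 1/2144.3 = 0.0004664
[CO3²⁻] = α₂ × DIC = 0.0004664 × 4.69 = 0.00219 mmol/L = 2.19 μmol/L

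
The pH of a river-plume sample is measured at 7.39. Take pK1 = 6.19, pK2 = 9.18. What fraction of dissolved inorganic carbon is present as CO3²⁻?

α₂ = 0.0150

α₂ = 1 / (1 + [H⁺]/K2 + [H⁺]²/(K1K2)) = 1 / (1 + 10^+1.79 + 10^+0.59)
   = 1 / (1 + 61.660 + 3.8905) = 1/66.550 = 0.01503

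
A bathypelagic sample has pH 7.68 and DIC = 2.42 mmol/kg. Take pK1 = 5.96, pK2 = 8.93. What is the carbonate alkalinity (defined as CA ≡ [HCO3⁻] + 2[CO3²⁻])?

CA = [HCO3⁻] + 2[CO3²⁻] = (α₁ + 2α₂)·DIC
At pH 7.68: [H⁺]/K1 = 10^-1.72 = 0.019055, K2/[H⁺] = 10^-1.25 = 0.056234
α₁ = 1/(1 + 0.019055 + 0.056234) = 1/1.0753 = 0.9300; α₂ = α₁·K2/[H⁺] = 0.05230
α₁ + 2α₂ = 1.0346
CA = 1.0346 × 2.42 = 2.50 mmol/kg

CA = 2.50 mmol/kg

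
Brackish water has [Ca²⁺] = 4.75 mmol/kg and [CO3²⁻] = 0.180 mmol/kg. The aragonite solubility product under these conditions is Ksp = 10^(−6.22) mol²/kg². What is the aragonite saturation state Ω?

Ω = 1.42

Ksp = 10^(−6.22) = 6.026×10^-7
Ω = [Ca²⁺][CO3²⁻]/Ksp = (4.75×10^-3)(0.180×10^-3) / 6.026×10^-7 = 1.42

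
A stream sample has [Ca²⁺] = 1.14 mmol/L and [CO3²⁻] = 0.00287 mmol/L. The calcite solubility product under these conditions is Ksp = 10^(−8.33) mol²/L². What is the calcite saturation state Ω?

Ksp = 10^(−8.33) = 4.677×10^-9
Ω = [Ca²⁺][CO3²⁻]/Ksp = (1.14×10^-3)(0.00287×10^-3) / 4.677×10^-9 = 0.699

Ω = 0.699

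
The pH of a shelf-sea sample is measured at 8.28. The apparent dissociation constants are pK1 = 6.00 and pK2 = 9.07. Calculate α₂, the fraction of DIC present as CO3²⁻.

α₂ = 1 / (1 + [H⁺]/K2 + [H⁺]²/(K1K2)) = 1 / (1 + 10^+0.79 + 10^-1.49)
   = 1 / (1 + 6.1660 + 0.032359) = 1/7.1983 = 0.1389

α₂ = 0.139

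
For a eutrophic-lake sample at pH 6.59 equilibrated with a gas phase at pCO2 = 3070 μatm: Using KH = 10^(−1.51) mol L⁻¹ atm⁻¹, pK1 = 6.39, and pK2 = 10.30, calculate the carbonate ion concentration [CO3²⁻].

[CO3²⁻] = 0.0293 μmol/L

[CO2*] = KH · pCO2 = 10^(−1.51) × 3070×10^-6 = 9.487×10^-5 mol/L
α₀ = 1/(1 + K1/[H⁺] + K1K2/[H⁺]²) = 1/(1 + 10^+0.20 + 10^-3.51) = 0.3868
DIC = [CO2*]/α₀ = 9.487×10^-5 / 0.3868 = 0.2453 mmol/L
[CO3²⁻] = α₂·DIC; α₂ = 0.0001195, so [CO3²⁻] = 0.0001195 × 0.2453 = 2.93×10^-5 mmol/L = 0.0293 μmol/L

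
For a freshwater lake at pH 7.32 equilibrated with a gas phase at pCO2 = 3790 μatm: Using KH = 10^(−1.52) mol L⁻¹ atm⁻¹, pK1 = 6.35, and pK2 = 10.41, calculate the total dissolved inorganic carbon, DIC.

[CO2*] = KH · pCO2 = 10^(−1.52) × 3790×10^-6 = 1.145×10^-4 mol/L
α₀ = 1/(1 + K1/[H⁺] + K1K2/[H⁺]²) = 1/(1 + 10^+0.97 + 10^-2.12) = 0.09671
DIC = [CO2*]/α₀ = 1.145×10^-4 / 0.09671 = 1.18 mmol/L

DIC = 1.18 mmol/L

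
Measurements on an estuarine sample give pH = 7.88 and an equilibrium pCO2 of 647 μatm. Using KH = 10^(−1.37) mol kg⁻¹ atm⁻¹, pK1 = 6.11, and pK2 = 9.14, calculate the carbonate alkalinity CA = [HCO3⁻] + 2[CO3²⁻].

CA = 1.80 mmol/kg

[CO2*] = KH · pCO2 = 10^(−1.37) × 647×10^-6 = 2.760×10^-5 mol/kg
α₀ = 1/(1 + K1/[H⁺] + K1K2/[H⁺]²) = 1/(1 + 10^+1.77 + 10^+0.51) = 0.01584
DIC = [CO2*]/α₀ = 2.760×10^-5 / 0.01584 = 1.742 mmol/kg
CA = (α₁ + 2α₂)·DIC = (0.9329 + 2×0.05127) × 1.742 = 1.80 mmol/kg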